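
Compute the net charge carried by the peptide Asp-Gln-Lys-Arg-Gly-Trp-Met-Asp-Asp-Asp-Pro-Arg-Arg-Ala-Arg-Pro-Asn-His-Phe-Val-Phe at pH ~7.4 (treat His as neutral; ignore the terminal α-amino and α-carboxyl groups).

+1

At pH ~7.4 the Lys and Arg side chains are protonated (+1), the Asp and Glu side chains are deprotonated (−1), and with His taken as neutral all other side chains carry no charge.
Positive (K, R): Lys3, Arg4, Arg12, Arg13, Arg15 → +5.
Negative (D, E): Asp1, Asp8, Asp9, Asp10 → −4.
Net charge = (+5) + (−4) = +1.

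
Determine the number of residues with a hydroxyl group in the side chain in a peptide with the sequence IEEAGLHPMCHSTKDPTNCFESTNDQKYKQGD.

6

S, T, and Y are the three residues with a side-chain hydroxyl.
Matching residues: S12, T13, T17, S22, T23, Y28.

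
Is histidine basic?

The basic amino acids are Lys (K), Arg (R), and His (H).
Histidine is in this group.

Yes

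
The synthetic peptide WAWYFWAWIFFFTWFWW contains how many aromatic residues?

13

F, W, and Y each carry an aromatic ring on the side chain.
Matching residues: W1, W3, Y4, F5, W6, W8, F10, F11, F12, W14, F15, W16, W17.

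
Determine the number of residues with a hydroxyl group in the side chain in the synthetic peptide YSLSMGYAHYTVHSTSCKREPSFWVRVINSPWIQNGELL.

11

Serine (S), threonine (T), and tyrosine (Y) each carry a hydroxyl group on the side chain.
Matching residues: Y1, S2, S4, Y7, Y10, T11, S14, T15, S16, S22, S30.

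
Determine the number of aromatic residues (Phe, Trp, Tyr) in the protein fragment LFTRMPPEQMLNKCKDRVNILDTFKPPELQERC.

2

Matching residues: F2, F24.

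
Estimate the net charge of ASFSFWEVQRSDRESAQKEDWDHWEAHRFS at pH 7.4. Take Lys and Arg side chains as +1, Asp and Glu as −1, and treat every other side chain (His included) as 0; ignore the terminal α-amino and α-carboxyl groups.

-3

Positive (K, R): R10, R13, K18, R28 → +4.
Negative (D, E): E7, D12, E14, E19, D20, D22, E25 → −7.
Net charge = (+4) + (−7) = −3.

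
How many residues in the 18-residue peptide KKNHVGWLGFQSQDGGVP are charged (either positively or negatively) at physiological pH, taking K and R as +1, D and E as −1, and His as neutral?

3

Charged side chains at pH ~7.4: K, R (positive); D, E (negative).
Matching residues: K1, K2, D14.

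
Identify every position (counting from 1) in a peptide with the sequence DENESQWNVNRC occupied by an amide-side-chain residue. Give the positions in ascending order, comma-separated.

3, 6, 8, 10

Only N (asparagine) and Q (glutamine) carry a side-chain carboxamide.
Matching residues: N3, Q6, N8, N10.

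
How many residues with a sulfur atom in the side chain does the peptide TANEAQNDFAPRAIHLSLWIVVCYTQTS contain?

Cysteine (C, thiol) and methionine (M, thioether) are the two sulfur-containing amino acids.
Matching residues: C23.

1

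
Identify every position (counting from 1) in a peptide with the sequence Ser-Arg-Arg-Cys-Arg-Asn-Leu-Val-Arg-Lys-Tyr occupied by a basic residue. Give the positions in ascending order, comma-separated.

The basic amino acids are Lys (K), Arg (R), and His (H).
Matching residues: Arg2, Arg3, Arg5, Arg9, Lys10.

2, 3, 5, 9, 10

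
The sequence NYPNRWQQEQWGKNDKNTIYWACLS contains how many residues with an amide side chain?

Only N (asparagine) and Q (glutamine) carry a side-chain carboxamide.
Matching residues: N1, N4, Q7, Q8, Q10, N14, N17.

7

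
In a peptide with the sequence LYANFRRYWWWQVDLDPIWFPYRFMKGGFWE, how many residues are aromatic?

12

F, W, and Y each carry an aromatic ring on the side chain.
Matching residues: Y2, F5, Y8, W9, W10, W11, W19, F20, Y22, F24, F29, W30.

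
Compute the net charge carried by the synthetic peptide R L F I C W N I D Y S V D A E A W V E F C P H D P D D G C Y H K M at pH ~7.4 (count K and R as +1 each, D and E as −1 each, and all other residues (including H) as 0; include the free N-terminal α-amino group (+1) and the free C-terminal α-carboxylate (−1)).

-5

Positive (K, R): R1, K32 → +2.
Negative (D, E): D9, D13, E15, E19, D24, D26, D27 → −7.
The N-terminus (+1) and C-terminus (−1) cancel.
Net charge = (+2) + (−7) = −5.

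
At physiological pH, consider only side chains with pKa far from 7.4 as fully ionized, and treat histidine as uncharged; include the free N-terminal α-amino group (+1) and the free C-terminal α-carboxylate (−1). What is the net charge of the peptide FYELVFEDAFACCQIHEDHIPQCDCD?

At pH ~7.4 the Lys and Arg side chains are protonated (+1), the Asp and Glu side chains are deprotonated (−1), and with His taken as neutral all other side chains carry no charge.
Positive (K, R): none → +0.
Negative (D, E): E3, E7, D8, E17, D18, D24, D26 → −7.
The N-terminus (+1) and C-terminus (−1) cancel.
Net charge = (+0) + (−7) = −7.

-7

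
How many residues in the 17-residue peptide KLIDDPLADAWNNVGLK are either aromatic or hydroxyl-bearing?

Aromatic: F, W, Y. Hydroxyl-bearing: S, T, Y.
Aromatic residues here: W11 (1).
Hydroxyl-bearing residues here: none (0).
(Y belongs to both groups, but none appear in this sequence.) Total = 1 + 0 = 1.

1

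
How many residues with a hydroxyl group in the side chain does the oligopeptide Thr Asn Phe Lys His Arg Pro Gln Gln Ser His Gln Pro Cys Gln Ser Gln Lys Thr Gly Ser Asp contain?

5

S, T, and Y are the three residues with a side-chain hydroxyl.
Matching residues: Thr1, Ser10, Ser16, Thr19, Ser21.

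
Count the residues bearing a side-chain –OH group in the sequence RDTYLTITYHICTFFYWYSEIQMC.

9

The –OH-bearing residues are Ser, Thr (aliphatic alcohols), and Tyr (phenol).
Matching residues: T3, Y4, T6, T8, Y9, T13, Y16, Y18, S19.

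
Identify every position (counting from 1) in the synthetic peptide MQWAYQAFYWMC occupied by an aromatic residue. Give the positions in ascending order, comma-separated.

F, W, and Y each carry an aromatic ring on the side chain.
Matching residues: W3, Y5, F8, Y9, W10.

3, 5, 8, 9, 10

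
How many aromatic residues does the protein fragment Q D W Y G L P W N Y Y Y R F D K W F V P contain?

9

The aromatic amino acids are Phe (F, benzyl), Trp (W, indole), and Tyr (Y, phenol).
Matching residues: W3, Y4, W8, Y10, Y11, Y12, F14, W17, F18.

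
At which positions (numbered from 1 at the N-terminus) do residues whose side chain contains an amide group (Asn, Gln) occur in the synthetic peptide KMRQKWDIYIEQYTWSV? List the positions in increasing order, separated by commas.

Matching residues: Q4, Q12.

4, 12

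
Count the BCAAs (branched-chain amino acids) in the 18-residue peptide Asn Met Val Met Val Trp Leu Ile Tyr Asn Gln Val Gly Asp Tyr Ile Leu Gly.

7

The BCAAs are Val, Leu, and Ile — aliphatic side chains with a branch point.
Matching residues: Val3, Val5, Leu7, Ile8, Val12, Ile16, Leu17.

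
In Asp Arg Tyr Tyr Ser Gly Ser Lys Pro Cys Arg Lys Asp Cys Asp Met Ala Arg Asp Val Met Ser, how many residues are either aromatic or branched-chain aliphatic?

3

Aromatic: F, W, Y. Branched-chain aliphatic: I, L, V.
Aromatic residues here: Tyr3, Tyr4 (2).
Branched-chain aliphatic residues here: Val20 (1).
The two groups share no amino acid, so total = 2 + 1 = 3.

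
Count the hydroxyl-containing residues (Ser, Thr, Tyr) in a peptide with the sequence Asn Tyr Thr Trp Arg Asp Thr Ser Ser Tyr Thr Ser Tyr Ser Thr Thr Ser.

Matching residues: Tyr2, Thr3, Thr7, Ser8, Ser9, Tyr10, Thr11, Ser12, Tyr13, Ser14, Thr15, Thr16, Ser17.

13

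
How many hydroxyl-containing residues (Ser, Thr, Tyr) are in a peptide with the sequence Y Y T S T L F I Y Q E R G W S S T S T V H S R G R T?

Matching residues: Y1, Y2, T3, S4, T5, Y9, S15, S16, T17, S18, T19, S22, T26.

13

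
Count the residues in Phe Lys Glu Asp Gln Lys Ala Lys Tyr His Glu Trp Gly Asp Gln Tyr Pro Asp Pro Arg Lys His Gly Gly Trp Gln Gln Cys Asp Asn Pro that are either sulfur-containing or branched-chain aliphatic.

1

Sulfur-containing: C, M. Branched-chain aliphatic: I, L, V.
Sulfur-containing residues here: Cys28 (1).
Branched-chain aliphatic residues here: none (0).
The two groups share no amino acid, so total = 1 + 0 = 1.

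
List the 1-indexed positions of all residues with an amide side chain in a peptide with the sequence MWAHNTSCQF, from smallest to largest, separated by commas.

Only N (asparagine) and Q (glutamine) carry a side-chain carboxamide.
Matching residues: N5, Q9.

5, 9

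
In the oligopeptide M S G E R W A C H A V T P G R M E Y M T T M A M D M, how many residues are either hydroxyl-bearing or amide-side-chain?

Hydroxyl-bearing: S, T, Y. Amide-side-chain: N, Q.
Hydroxyl-bearing residues here: S2, T12, Y18, T20, T21 (5).
Amide-side-chain residues here: none (0).
The two groups share no amino acid, so total = 5 + 0 = 5.

5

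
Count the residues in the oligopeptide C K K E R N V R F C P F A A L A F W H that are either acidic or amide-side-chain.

Acidic: D, E. Amide-side-chain: N, Q.
Acidic residues here: E4 (1).
Amide-side-chain residues here: N6 (1).
The two groups share no amino acid, so total = 1 + 1 = 2.

2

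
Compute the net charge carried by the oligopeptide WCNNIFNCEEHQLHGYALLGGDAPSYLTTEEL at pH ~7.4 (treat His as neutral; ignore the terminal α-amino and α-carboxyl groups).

At pH ~7.4 the Lys and Arg side chains are protonated (+1), the Asp and Glu side chains are deprotonated (−1), and with His taken as neutral all other side chains carry no charge.
Positive (K, R): none → +0.
Negative (D, E): E9, E10, D22, E30, E31 → −5.
Net charge = (+0) + (−5) = −5.

-5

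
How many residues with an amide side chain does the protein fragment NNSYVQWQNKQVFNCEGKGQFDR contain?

The amide-side-chain residues are Asn (N) and Gln (Q).
Matching residues: N1, N2, Q6, Q8, N9, Q11, N14, Q20.

8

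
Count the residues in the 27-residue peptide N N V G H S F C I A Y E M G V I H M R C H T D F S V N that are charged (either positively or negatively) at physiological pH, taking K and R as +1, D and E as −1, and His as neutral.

3

Charged side chains at pH ~7.4: K, R (positive); D, E (negative).
Matching residues: E12, R19, D23.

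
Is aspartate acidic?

Only D (aspartate) and E (glutamate) carry a side-chain carboxylic acid.
Aspartate is in this group.

Yes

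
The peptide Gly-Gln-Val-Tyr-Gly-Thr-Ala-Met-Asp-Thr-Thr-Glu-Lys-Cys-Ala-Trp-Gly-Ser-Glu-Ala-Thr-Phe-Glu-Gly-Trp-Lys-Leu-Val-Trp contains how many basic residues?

2

Lysine (K), arginine (R), and histidine (H) have basic, nitrogen-containing side chains.
Matching residues: Lys13, Lys26.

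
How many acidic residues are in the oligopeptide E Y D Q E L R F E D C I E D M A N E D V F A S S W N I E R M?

10

Aspartate (D) and glutamate (E) have carboxylic-acid side chains and are the acidic amino acids.
Matching residues: E1, D3, E5, E9, D10, E13, D14, E18, D19, E28.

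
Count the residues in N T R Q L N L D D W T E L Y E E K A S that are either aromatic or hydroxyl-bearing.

Aromatic: F, W, Y. Hydroxyl-bearing: S, T, Y.
Aromatic residues here: W10, Y14 (2).
Hydroxyl-bearing residues here: T2, T11, Y14, S19 (4).
Y is in both groups, so the 1 Y residue must not be double-counted.
Total = 2 + 4 − 1 = 5.

5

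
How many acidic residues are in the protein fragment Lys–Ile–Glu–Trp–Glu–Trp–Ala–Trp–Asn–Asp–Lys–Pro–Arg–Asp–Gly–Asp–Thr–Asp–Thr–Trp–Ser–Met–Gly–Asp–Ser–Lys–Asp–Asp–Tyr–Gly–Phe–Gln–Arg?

The acidic residues are Asp (D) and Glu (E), whose side chains end in a carboxylate group.
Matching residues: Glu3, Glu5, Asp10, Asp14, Asp16, Asp18, Asp24, Asp27, Asp28.

9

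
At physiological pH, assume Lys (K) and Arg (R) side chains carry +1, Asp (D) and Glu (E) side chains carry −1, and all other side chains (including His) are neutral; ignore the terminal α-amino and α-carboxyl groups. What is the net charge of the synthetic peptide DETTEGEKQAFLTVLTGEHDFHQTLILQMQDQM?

-6

Positive (K, R): K8 → +1.
Negative (D, E): D1, E2, E5, E7, E18, D20, D31 → −7.
Net charge = (+1) + (−7) = −6.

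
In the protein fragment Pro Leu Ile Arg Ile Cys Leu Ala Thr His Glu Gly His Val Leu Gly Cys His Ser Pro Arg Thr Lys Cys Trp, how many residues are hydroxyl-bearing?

3

Serine (S), threonine (T), and tyrosine (Y) each carry a hydroxyl group on the side chain.
Matching residues: Thr9, Ser19, Thr22.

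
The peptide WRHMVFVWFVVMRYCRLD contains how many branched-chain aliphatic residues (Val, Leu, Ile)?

Matching residues: V5, V7, V10, V11, L17.

5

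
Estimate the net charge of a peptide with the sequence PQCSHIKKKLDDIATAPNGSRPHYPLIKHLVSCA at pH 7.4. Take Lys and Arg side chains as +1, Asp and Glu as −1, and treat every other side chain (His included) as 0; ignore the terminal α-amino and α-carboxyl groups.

Positive (K, R): K7, K8, K9, R21, K28 → +5.
Negative (D, E): D11, D12 → −2.
Net charge = (+5) + (−2) = +3.

+3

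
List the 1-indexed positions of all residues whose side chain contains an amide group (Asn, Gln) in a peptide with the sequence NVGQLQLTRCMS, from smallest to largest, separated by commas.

Matching residues: N1, Q4, Q6.

1, 4, 6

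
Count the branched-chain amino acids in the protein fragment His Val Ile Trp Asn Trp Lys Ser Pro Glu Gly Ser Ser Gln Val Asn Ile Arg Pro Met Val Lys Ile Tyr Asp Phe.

V, L, and I make up the branched-chain aliphatic group.
Matching residues: Val2, Ile3, Val15, Ile17, Val21, Ile23.

6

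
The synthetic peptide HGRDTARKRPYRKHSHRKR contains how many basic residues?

12

K, R, and H are the three residues with basic side chains (ε-amine, guanidinium, and imidazole respectively).
Matching residues: H1, R3, R7, K8, R9, R12, K13, H14, H16, R17, K18, R19.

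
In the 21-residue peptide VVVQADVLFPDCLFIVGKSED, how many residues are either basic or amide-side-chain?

2

Basic: H, K, R. Amide-side-chain: N, Q.
Basic residues here: K18 (1).
Amide-side-chain residues here: Q4 (1).
The two groups share no amino acid, so total = 1 + 1 = 2.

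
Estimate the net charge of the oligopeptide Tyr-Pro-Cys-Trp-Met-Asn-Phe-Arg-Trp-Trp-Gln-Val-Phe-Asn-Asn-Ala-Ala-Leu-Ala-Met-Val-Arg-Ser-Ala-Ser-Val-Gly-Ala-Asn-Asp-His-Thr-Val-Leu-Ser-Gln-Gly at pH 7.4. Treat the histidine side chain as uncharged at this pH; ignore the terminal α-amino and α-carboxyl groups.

The side chains ionized at physiological pH are Lys/Arg (+1) and Asp/Glu (−1); with His treated as neutral, nothing else contributes.
Positive (K, R): Arg8, Arg22 → +2.
Negative (D, E): Asp30 → −1.
Net charge = (+2) + (−1) = +1.

+1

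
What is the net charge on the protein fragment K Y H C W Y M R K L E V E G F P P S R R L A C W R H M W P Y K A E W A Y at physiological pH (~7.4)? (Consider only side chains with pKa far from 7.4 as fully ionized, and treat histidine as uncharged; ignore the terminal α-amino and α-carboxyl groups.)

+4

Near pH 7.4, K and R contribute +1 each, D and E contribute −1 each, and every other side chain (His included, as stated) is uncharged.
Positive (K, R): K1, R8, K9, R19, R20, R25, K31 → +7.
Negative (D, E): E11, E13, E33 → −3.
Net charge = (+7) + (−3) = +4.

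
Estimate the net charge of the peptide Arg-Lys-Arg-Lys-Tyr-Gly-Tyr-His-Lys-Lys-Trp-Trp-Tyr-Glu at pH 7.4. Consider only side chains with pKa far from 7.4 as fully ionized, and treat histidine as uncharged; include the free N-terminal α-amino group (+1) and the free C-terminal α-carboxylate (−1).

Near pH 7.4, K and R contribute +1 each, D and E contribute −1 each, and every other side chain (His included, as stated) is uncharged.
Positive (K, R): Arg1, Lys2, Arg3, Lys4, Lys9, Lys10 → +6.
Negative (D, E): Glu14 → −1.
The N-terminus (+1) and C-terminus (−1) cancel.
Net charge = (+6) + (−1) = +5.

+5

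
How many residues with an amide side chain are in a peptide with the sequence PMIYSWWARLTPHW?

0

Only N (asparagine) and Q (glutamine) carry a side-chain carboxamide.
None of the 14 residues belong to this group.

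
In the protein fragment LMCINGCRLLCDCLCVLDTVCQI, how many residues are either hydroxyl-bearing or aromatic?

1

Hydroxyl-bearing: S, T, Y. Aromatic: F, W, Y.
Hydroxyl-bearing residues here: T19 (1).
Aromatic residues here: none (0).
(Y belongs to both groups, but none appear in this sequence.) Total = 1 + 0 = 1.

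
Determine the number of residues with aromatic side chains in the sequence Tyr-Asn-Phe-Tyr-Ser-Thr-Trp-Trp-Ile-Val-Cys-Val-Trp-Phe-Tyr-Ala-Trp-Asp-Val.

Phenylalanine (F), tryptophan (W), and tyrosine (Y) have aromatic ring side chains.
Matching residues: Tyr1, Phe3, Tyr4, Trp7, Trp8, Trp13, Phe14, Tyr15, Trp17.

9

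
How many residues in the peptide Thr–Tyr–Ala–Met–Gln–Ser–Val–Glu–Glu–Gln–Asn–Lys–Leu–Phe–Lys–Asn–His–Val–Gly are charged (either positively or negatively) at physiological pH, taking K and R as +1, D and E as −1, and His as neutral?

4

Charged side chains at pH ~7.4: K, R (positive); D, E (negative).
Matching residues: Glu8, Glu9, Lys12, Lys15.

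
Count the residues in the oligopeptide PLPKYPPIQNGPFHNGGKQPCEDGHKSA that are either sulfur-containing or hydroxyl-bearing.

3

Sulfur-containing: C, M. Hydroxyl-bearing: S, T, Y.
Sulfur-containing residues here: C21 (1).
Hydroxyl-bearing residues here: Y5, S27 (2).
The two groups share no amino acid, so total = 1 + 2 = 3.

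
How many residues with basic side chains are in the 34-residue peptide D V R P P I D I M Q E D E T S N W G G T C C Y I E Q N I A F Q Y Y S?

K, R, and H are the three residues with basic side chains (ε-amine, guanidinium, and imidazole respectively).
Matching residues: R3.

1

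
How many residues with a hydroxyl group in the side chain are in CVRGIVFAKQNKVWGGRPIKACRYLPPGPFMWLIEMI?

Serine (S), threonine (T), and tyrosine (Y) each carry a hydroxyl group on the side chain.
Matching residues: Y24.

1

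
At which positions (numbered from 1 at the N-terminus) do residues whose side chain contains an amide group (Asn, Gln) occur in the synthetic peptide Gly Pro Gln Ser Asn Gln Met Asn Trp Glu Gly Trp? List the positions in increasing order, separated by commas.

3, 5, 6, 8

Matching residues: Gln3, Asn5, Gln6, Asn8.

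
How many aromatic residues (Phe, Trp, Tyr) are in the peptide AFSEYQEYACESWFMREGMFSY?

Matching residues: F2, Y5, Y8, W13, F14, F20, Y22.

7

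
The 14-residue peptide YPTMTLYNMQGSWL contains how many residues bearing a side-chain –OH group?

5

The –OH-bearing residues are Ser, Thr (aliphatic alcohols), and Tyr (phenol).
Matching residues: Y1, T3, T5, Y7, S12.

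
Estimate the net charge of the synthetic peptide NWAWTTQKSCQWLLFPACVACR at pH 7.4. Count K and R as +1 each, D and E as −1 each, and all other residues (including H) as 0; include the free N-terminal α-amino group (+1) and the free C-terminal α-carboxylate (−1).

+2

Positive (K, R): K8, R22 → +2.
Negative (D, E): none → −0.
The N-terminus (+1) and C-terminus (−1) cancel.
Net charge = (+2) + (−0) = +2.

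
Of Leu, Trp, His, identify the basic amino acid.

His

The basic amino acids are Lys (K), Arg (R), and His (H).
Of the listed options, only His belongs to this group.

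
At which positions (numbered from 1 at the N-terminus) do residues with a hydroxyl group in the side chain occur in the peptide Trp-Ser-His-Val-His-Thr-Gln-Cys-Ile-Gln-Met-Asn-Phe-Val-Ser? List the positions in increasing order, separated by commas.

Serine (S), threonine (T), and tyrosine (Y) each carry a hydroxyl group on the side chain.
Matching residues: Ser2, Thr6, Ser15.

2, 6, 15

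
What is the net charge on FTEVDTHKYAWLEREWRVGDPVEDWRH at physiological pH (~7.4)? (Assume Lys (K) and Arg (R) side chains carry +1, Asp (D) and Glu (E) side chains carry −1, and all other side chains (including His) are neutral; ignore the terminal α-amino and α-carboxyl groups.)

Positive (K, R): K8, R14, R17, R26 → +4.
Negative (D, E): E3, D5, E13, E15, D20, E23, D24 → −7.
Net charge = (+4) + (−7) = −3.

-3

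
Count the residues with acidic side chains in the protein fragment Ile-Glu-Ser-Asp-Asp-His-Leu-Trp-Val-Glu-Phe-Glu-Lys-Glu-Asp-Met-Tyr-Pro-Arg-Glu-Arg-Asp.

The acidic residues are Asp (D) and Glu (E), whose side chains end in a carboxylate group.
Matching residues: Glu2, Asp4, Asp5, Glu10, Glu12, Glu14, Asp15, Glu20, Asp22.

9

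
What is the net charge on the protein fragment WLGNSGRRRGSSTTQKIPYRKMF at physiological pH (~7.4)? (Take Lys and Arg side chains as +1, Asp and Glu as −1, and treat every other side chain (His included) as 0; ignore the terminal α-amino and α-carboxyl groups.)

+6

Positive (K, R): R7, R8, R9, K16, R20, K21 → +6.
Negative (D, E): none → −0.
Net charge = (+6) + (−0) = +6.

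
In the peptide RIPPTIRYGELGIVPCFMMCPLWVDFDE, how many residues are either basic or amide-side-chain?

Basic: H, K, R. Amide-side-chain: N, Q.
Basic residues here: R1, R7 (2).
Amide-side-chain residues here: none (0).
The two groups share no amino acid, so total = 2 + 0 = 2.

2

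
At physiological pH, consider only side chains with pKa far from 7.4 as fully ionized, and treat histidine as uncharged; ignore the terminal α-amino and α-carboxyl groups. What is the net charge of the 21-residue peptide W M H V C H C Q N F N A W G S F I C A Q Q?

At pH ~7.4 the Lys and Arg side chains are protonated (+1), the Asp and Glu side chains are deprotonated (−1), and with His taken as neutral all other side chains carry no charge.
Positive (K, R): none → +0.
Negative (D, E): none → −0.
Net charge = (+0) + (−0) = 0.

0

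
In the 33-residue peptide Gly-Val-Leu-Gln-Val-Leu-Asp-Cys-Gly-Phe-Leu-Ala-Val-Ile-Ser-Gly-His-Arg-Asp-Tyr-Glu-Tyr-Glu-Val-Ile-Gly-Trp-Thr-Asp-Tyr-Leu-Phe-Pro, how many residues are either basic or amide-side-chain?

3

Basic: H, K, R. Amide-side-chain: N, Q.
Basic residues here: His17, Arg18 (2).
Amide-side-chain residues here: Gln4 (1).
The two groups share no amino acid, so total = 2 + 1 = 3.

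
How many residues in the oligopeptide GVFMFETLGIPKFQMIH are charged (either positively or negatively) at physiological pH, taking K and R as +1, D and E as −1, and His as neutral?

Charged side chains at pH ~7.4: K, R (positive); D, E (negative).
Matching residues: E6, K12.

2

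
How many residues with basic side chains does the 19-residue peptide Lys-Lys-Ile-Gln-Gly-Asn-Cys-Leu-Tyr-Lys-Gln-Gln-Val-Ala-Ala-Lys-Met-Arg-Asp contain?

The basic amino acids are Lys (K), Arg (R), and His (H).
Matching residues: Lys1, Lys2, Lys10, Lys16, Arg18.

5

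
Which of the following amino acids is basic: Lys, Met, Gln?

Lys

The basic amino acids are Lys (K), Arg (R), and His (H).
Of the listed options, only Lys belongs to this group.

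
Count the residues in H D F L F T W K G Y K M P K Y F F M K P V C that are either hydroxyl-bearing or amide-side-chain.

Hydroxyl-bearing: S, T, Y. Amide-side-chain: N, Q.
Hydroxyl-bearing residues here: T6, Y10, Y15 (3).
Amide-side-chain residues here: none (0).
The two groups share no amino acid, so total = 3 + 0 = 3.

3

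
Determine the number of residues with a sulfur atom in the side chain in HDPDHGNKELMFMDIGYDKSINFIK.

2

Cysteine (C, thiol) and methionine (M, thioether) are the two sulfur-containing amino acids.
Matching residues: M11, M13.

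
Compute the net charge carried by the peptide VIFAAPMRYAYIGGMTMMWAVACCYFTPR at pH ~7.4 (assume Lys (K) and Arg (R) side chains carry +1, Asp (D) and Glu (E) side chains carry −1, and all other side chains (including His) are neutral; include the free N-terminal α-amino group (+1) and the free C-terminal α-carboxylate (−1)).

Positive (K, R): R8, R29 → +2.
Negative (D, E): none → −0.
The N-terminus (+1) and C-terminus (−1) cancel.
Net charge = (+2) + (−0) = +2.

+2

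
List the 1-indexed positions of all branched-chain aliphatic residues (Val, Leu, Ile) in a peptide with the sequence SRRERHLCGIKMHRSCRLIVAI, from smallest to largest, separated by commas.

7, 10, 18, 19, 20, 22

Matching residues: L7, I10, L18, I19, V20, I22.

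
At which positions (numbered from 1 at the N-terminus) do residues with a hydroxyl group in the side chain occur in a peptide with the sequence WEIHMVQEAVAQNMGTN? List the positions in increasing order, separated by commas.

16

S, T, and Y are the three residues with a side-chain hydroxyl.
Matching residues: T16.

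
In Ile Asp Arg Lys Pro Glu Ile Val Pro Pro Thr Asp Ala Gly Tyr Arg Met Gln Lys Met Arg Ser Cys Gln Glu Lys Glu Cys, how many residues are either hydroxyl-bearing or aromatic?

Hydroxyl-bearing: S, T, Y. Aromatic: F, W, Y.
Hydroxyl-bearing residues here: Thr11, Tyr15, Ser22 (3).
Aromatic residues here: Tyr15 (1).
Y is in both groups, so the 1 Y residue must not be double-counted.
Total = 3 + 1 − 1 = 3.

3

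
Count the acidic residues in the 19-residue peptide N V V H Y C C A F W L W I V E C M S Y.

1

Only D (aspartate) and E (glutamate) carry a side-chain carboxylic acid.
Matching residues: E15.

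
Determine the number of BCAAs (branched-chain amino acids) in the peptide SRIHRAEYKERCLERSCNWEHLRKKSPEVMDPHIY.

5

The BCAAs are Val, Leu, and Ile — aliphatic side chains with a branch point.
Matching residues: I3, L13, L22, V29, I34.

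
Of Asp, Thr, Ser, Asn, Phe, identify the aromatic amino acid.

Phe

The aromatic amino acids are Phe (F, benzyl), Trp (W, indole), and Tyr (Y, phenol).
Of the listed options, only Phe belongs to this group.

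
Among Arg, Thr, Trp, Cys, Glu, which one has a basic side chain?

Arg

The basic amino acids are Lys (K), Arg (R), and His (H).
Of the listed options, only Arg belongs to this group.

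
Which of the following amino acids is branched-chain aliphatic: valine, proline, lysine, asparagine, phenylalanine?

V, L, and I make up the branched-chain aliphatic group.
Of the listed options, only valine belongs to this group.

valine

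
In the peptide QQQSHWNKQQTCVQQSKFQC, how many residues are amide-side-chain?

Asparagine (N) and glutamine (Q) have uncharged amide side chains.
Matching residues: Q1, Q2, Q3, N7, Q9, Q10, Q14, Q15, Q19.

9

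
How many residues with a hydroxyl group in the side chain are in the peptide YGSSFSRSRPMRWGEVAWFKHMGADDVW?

Serine (S), threonine (T), and tyrosine (Y) each carry a hydroxyl group on the side chain.
Matching residues: Y1, S3, S4, S6, S8.

5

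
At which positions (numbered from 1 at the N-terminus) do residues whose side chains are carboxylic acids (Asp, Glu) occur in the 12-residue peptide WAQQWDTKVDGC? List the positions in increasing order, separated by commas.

6, 10

Matching residues: D6, D10.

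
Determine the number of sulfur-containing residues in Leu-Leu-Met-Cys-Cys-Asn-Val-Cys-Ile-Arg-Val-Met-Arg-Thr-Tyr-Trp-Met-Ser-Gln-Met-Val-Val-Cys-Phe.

8

Only Cys (C) and Met (M) have a sulfur atom in the side chain.
Matching residues: Met3, Cys4, Cys5, Cys8, Met12, Met17, Met20, Cys23.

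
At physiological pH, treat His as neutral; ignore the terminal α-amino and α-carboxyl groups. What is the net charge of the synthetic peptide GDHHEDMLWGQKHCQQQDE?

-4

At pH ~7.4 the Lys and Arg side chains are protonated (+1), the Asp and Glu side chains are deprotonated (−1), and with His taken as neutral all other side chains carry no charge.
Positive (K, R): K12 → +1.
Negative (D, E): D2, E5, D6, D18, E19 → −5.
Net charge = (+1) + (−5) = −4.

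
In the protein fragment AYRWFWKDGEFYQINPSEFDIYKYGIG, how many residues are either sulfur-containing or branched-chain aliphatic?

Sulfur-containing: C, M. Branched-chain aliphatic: I, L, V.
Sulfur-containing residues here: none (0).
Branched-chain aliphatic residues here: I14, I21, I26 (3).
The two groups share no amino acid, so total = 0 + 3 = 3.

3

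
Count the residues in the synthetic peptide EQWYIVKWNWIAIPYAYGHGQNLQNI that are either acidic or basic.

Acidic: D, E. Basic: H, K, R.
Acidic residues here: E1 (1).
Basic residues here: K7, H19 (2).
The two groups share no amino acid, so total = 1 + 2 = 3.

3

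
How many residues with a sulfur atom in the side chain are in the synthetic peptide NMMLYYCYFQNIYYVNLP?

3

The sulfur-bearing residues are cysteine (–SH) and methionine (–S–CH₃).
Matching residues: M2, M3, C7.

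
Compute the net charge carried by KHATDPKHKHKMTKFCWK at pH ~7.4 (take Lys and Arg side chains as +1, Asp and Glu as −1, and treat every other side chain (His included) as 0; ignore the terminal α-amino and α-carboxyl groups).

Positive (K, R): K1, K7, K9, K11, K14, K18 → +6.
Negative (D, E): D5 → −1.
Net charge = (+6) + (−1) = +5.

+5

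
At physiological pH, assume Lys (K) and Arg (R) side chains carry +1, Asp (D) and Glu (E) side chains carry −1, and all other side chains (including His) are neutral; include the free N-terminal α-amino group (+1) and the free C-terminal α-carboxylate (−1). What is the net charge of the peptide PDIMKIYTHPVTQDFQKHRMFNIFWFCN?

+1

Positive (K, R): K5, K17, R19 → +3.
Negative (D, E): D2, D14 → −2.
The N-terminus (+1) and C-terminus (−1) cancel.
Net charge = (+3) + (−2) = +1.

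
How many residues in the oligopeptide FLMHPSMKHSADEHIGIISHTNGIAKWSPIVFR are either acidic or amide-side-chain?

3

Acidic: D, E. Amide-side-chain: N, Q.
Acidic residues here: D12, E13 (2).
Amide-side-chain residues here: N22 (1).
The two groups share no amino acid, so total = 2 + 1 = 3.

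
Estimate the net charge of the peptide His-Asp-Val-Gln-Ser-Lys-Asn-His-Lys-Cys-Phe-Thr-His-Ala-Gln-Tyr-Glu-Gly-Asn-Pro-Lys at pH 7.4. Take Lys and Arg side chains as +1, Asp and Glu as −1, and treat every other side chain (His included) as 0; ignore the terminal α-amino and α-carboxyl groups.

+1

Positive (K, R): Lys6, Lys9, Lys21 → +3.
Negative (D, E): Asp2, Glu17 → −2.
Net charge = (+3) + (−2) = +1.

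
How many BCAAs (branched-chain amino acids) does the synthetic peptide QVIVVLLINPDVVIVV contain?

The BCAAs are Val, Leu, and Ile — aliphatic side chains with a branch point.
Matching residues: V2, I3, V4, V5, L6, L7, I8, V12, V13, I14, V15, V16.

12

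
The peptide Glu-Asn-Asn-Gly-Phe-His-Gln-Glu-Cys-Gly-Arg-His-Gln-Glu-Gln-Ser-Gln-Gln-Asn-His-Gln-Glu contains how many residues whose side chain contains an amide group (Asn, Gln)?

9

Matching residues: Asn2, Asn3, Gln7, Gln13, Gln15, Gln17, Gln18, Asn19, Gln21.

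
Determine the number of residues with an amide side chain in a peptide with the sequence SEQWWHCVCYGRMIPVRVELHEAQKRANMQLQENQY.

Only N (asparagine) and Q (glutamine) carry a side-chain carboxamide.
Matching residues: Q3, Q24, N28, Q30, Q32, N34, Q35.

7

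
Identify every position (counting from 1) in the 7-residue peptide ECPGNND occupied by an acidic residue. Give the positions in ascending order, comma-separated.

The acidic residues are Asp (D) and Glu (E), whose side chains end in a carboxylate group.
Matching residues: E1, D7.

1, 7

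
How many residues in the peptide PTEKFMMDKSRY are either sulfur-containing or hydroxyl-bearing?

5

Sulfur-containing: C, M. Hydroxyl-bearing: S, T, Y.
Sulfur-containing residues here: M6, M7 (2).
Hydroxyl-bearing residues here: T2, S10, Y12 (3).
The two groups share no amino acid, so total = 2 + 3 = 5.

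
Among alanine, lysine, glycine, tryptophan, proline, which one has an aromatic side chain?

F, W, and Y each carry an aromatic ring on the side chain.
Of the listed options, only tryptophan belongs to this group.

tryptophan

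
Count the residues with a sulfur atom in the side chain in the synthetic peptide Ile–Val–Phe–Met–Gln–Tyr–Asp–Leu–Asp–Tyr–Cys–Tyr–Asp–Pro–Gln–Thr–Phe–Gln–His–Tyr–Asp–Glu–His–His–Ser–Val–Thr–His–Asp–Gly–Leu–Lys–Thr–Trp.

Cysteine (C, thiol) and methionine (M, thioether) are the two sulfur-containing amino acids.
Matching residues: Met4, Cys11.

2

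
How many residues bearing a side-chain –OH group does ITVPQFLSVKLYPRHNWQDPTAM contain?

4

Serine (S), threonine (T), and tyrosine (Y) each carry a hydroxyl group on the side chain.
Matching residues: T2, S8, Y12, T21.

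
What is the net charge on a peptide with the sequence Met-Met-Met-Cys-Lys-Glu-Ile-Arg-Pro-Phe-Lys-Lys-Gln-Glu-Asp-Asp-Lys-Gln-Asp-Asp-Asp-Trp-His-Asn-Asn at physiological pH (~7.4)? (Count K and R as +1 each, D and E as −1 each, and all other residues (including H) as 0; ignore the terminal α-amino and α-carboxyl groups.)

-2

Positive (K, R): Lys5, Arg8, Lys11, Lys12, Lys17 → +5.
Negative (D, E): Glu6, Glu14, Asp15, Asp16, Asp19, Asp20, Asp21 → −7.
Net charge = (+5) + (−7) = −2.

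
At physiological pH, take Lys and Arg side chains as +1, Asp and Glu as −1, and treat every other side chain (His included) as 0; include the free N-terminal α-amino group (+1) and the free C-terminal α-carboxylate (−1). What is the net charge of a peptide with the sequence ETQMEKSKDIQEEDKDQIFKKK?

Positive (K, R): K6, K8, K15, K20, K21, K22 → +6.
Negative (D, E): E1, E5, D9, E12, E13, D14, D16 → −7.
The N-terminus (+1) and C-terminus (−1) cancel.
Net charge = (+6) + (−7) = −1.

-1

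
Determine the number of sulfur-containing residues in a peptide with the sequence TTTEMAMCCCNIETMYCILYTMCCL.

10

Cysteine (C, thiol) and methionine (M, thioether) are the two sulfur-containing amino acids.
Matching residues: M5, M7, C8, C9, C10, M15, C17, M22, C23, C24.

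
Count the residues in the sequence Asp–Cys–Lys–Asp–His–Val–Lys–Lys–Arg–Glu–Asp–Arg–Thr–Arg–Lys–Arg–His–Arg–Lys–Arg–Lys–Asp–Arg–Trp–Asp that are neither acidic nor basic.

4

Acidic: D, E. Basic: K, R, H. All other residues are neither.
Matching residues: Cys2, Val6, Thr13, Trp24.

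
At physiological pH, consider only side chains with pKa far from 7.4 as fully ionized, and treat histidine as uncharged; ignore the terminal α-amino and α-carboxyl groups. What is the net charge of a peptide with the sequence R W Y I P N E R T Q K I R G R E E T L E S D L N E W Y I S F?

-1

Near pH 7.4, K and R contribute +1 each, D and E contribute −1 each, and every other side chain (His included, as stated) is uncharged.
Positive (K, R): R1, R8, K11, R13, R15 → +5.
Negative (D, E): E7, E16, E17, E20, D22, E25 → −6.
Net charge = (+5) + (−6) = −1.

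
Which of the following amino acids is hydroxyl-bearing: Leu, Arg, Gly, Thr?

S, T, and Y are the three residues with a side-chain hydroxyl.
Of the listed options, only Thr belongs to this group.

Thr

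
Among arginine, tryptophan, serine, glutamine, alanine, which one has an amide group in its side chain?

The amide-side-chain residues are Asn (N) and Gln (Q).
Of the listed options, only glutamine belongs to this group.

glutamine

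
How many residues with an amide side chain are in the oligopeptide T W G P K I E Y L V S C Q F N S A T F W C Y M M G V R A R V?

The amide-side-chain residues are Asn (N) and Gln (Q).
Matching residues: Q13, N15.

2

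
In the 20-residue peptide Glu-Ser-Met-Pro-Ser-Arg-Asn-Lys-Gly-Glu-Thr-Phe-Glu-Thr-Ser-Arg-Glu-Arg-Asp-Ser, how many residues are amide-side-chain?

1

Asparagine (N) and glutamine (Q) have uncharged amide side chains.
Matching residues: Asn7.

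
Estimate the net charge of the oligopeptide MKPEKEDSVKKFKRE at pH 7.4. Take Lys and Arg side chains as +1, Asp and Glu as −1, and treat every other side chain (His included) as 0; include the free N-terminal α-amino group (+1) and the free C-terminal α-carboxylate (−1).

+2

Positive (K, R): K2, K5, K10, K11, K13, R14 → +6.
Negative (D, E): E4, E6, D7, E15 → −4.
The N-terminus (+1) and C-terminus (−1) cancel.
Net charge = (+6) + (−4) = +2.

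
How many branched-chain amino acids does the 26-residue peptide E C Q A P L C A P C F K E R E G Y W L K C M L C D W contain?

3

The BCAAs are Val, Leu, and Ile — aliphatic side chains with a branch point.
Matching residues: L6, L19, L23.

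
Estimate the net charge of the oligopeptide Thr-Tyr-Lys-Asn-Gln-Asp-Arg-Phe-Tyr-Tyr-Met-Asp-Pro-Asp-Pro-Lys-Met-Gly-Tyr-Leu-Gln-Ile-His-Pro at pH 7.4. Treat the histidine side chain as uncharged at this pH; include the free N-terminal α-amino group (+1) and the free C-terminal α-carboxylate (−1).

0

Near pH 7.4, K and R contribute +1 each, D and E contribute −1 each, and every other side chain (His included, as stated) is uncharged.
Positive (K, R): Lys3, Arg7, Lys16 → +3.
Negative (D, E): Asp6, Asp12, Asp14 → −3.
The N-terminus (+1) and C-terminus (−1) cancel.
Net charge = (+3) + (−3) = 0.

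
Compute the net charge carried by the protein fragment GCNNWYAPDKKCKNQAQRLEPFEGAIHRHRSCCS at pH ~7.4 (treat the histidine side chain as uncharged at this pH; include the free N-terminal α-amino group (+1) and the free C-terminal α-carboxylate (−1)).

+3

The side chains ionized at physiological pH are Lys/Arg (+1) and Asp/Glu (−1); with His treated as neutral, nothing else contributes.
Positive (K, R): K10, K11, K13, R18, R28, R30 → +6.
Negative (D, E): D9, E20, E23 → −3.
The N-terminus (+1) and C-terminus (−1) cancel.
Net charge = (+6) + (−3) = +3.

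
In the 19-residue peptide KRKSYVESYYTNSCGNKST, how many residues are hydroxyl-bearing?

S, T, and Y are the three residues with a side-chain hydroxyl.
Matching residues: S4, Y5, S8, Y9, Y10, T11, S13, S18, T19.

9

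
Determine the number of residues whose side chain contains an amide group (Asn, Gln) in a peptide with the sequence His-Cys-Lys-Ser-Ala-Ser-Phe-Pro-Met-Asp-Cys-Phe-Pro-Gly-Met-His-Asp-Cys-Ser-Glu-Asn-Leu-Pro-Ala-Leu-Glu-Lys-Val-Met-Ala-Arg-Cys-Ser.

1

Matching residues: Asn21.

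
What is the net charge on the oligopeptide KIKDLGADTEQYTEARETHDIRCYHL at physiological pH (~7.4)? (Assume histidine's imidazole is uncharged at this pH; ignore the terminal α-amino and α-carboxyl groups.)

-2

At pH ~7.4 the Lys and Arg side chains are protonated (+1), the Asp and Glu side chains are deprotonated (−1), and with His taken as neutral all other side chains carry no charge.
Positive (K, R): K1, K3, R16, R22 → +4.
Negative (D, E): D4, D8, E10, E14, E17, D20 → −6.
Net charge = (+4) + (−6) = −2.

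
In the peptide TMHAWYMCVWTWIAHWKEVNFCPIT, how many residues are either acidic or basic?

4

Acidic: D, E. Basic: H, K, R.
Acidic residues here: E18 (1).
Basic residues here: H3, H15, K17 (3).
The two groups share no amino acid, so total = 1 + 3 = 4.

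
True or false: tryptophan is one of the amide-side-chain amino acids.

The amide-side-chain residues are Asn (N) and Gln (Q).
Tryptophan is not in this group.

False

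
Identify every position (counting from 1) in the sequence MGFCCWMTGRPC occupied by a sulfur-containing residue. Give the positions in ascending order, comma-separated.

1, 4, 5, 7, 12

Cysteine (C, thiol) and methionine (M, thioether) are the two sulfur-containing amino acids.
Matching residues: M1, C4, C5, M7, C12.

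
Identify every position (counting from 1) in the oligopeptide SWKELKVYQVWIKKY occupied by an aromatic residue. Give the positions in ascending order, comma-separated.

2, 8, 11, 15

Matching residues: W2, Y8, W11, Y15.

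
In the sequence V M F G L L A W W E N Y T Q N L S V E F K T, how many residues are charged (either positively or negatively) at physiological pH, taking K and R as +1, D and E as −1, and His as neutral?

Charged side chains at pH ~7.4: K, R (positive); D, E (negative).
Matching residues: E10, E19, K21.

3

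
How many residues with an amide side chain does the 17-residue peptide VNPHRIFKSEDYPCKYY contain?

The amide-side-chain residues are Asn (N) and Gln (Q).
Matching residues: N2.

1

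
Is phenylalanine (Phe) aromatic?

Yes

The aromatic amino acids are Phe (F, benzyl), Trp (W, indole), and Tyr (Y, phenol).
Phenylalanine is in this group.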